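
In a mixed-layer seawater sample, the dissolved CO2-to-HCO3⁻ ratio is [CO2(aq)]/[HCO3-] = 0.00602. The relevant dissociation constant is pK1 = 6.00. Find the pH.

From K1 = [H⁺][HCO3-]/[CO2(aq)]:  pH = pK1 − log₁₀([CO2(aq)]/[HCO3-])
log₁₀(0.00602) = -2.220
pH = 6.00 − (-2.220) = 8.22

pH = 8.22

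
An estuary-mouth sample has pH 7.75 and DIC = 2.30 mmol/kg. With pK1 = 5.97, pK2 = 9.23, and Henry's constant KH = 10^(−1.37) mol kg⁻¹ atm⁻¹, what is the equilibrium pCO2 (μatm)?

pCO2 = 852 μatm

α₀ = 1 / (1 + K1/[H⁺] + K1K2/[H⁺]²) = 1 / (1 + 10^+1.78 + 10^+0.30)
   = 1 / (1 + 60.256 + 1.9953) = 1/63.251 = 0.01581
[CO2*] = α₀ × DIC = 0.01581 × 2.30 = 0.03636 mmol/kg
pCO2 = [CO2*]/KH = 3.636×10^-5 / 4.266×10^-2 = 852 μatm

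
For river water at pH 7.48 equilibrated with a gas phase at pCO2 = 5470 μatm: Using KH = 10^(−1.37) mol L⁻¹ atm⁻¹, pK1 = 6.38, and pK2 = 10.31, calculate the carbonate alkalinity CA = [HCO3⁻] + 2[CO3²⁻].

CA = 2.95 mmol/L

[CO2*] = KH · pCO2 = 10^(−1.37) × 5470×10^-6 = 2.333×10^-4 mol/L
α₀ = 1/(1 + K1/[H⁺] + K1K2/[H⁺]²) = 1/(1 + 10^+1.10 + 10^-1.73) = 0.07349
DIC = [CO2*]/α₀ = 2.333×10^-4 / 0.07349 = 3.175 mmol/L
CA = (α₁ + 2α₂)·DIC = (0.9251 + 2×0.001368) × 3.175 = 2.95 mmol/L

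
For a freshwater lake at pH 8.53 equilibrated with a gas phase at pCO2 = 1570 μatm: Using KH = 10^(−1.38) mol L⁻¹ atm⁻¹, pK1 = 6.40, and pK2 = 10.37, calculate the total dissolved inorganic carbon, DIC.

[CO2*] = KH · pCO2 = 10^(−1.38) × 1570×10^-6 = 6.545×10^-5 mol/L
α₀ = 1/(1 + K1/[H⁺] + K1K2/[H⁺]²) = 1/(1 + 10^+2.13 + 10^+0.29) = 0.007254
DIC = [CO2*]/α₀ = 6.545×10^-5 / 0.007254 = 9.02 mmol/L

DIC = 9.02 mmol/L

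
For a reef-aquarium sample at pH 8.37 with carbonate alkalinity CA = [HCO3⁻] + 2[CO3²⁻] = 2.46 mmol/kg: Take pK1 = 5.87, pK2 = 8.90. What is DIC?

DIC = 2.01 mmol/kg

CA = [HCO3⁻] + 2[CO3²⁻] = (α₁ + 2α₂)·DIC
At pH 8.37: [H⁺]/K1 = 10^-2.50 = 0.0031623, K2/[H⁺] = 10^-0.53 = 0.29512
α₁ = 1/(1 + 0.0031623 + 0.29512) = 1/1.2983 = 0.7702; α₂ = α₁·K2/[H⁺] = 0.2273
α₁ + 2α₂ = 1.2249
DIC = CA / (α₁ + 2α₂) = 2.46 / 1.2249 = 2.01 mmol/kg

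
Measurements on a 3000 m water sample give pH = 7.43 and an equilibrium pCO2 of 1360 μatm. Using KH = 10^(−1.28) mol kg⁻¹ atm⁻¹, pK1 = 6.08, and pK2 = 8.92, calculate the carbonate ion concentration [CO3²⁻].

[CO3²⁻] = 0.0517 mmol/kg

[CO2*] = KH · pCO2 = 10^(−1.28) × 1360×10^-6 = 7.137×10^-5 mol/kg
α₀ = 1/(1 + K1/[H⁺] + K1K2/[H⁺]²) = 1/(1 + 10^+1.35 + 10^-0.14) = 0.04147
DIC = [CO2*]/α₀ = 7.137×10^-5 / 0.04147 = 1.721 mmol/kg
[CO3²⁻] = α₂·DIC; α₂ = 0.03005, so [CO3²⁻] = 0.03005 × 1.721 = 0.0517 mmol/kg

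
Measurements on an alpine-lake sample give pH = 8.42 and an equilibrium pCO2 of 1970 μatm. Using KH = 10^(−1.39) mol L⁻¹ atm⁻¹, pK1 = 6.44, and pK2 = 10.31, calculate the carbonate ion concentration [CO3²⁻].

[CO3²⁻] = 0.0987 mmol/L

[CO2*] = KH · pCO2 = 10^(−1.39) × 1970×10^-6 = 8.025×10^-5 mol/L
α₀ = 1/(1 + K1/[H⁺] + K1K2/[H⁺]²) = 1/(1 + 10^+1.98 + 10^+0.09) = 0.01023
DIC = [CO2*]/α₀ = 8.025×10^-5 / 0.01023 = 7.843 mmol/L
[CO3²⁻] = α₂·DIC; α₂ = 0.01259, so [CO3²⁻] = 0.01259 × 7.843 = 0.0987 mmol/L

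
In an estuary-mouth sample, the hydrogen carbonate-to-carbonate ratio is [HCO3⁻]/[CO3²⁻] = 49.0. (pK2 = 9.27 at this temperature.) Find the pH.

From K2 = [H⁺][CO3²⁻]/[HCO3⁻]:  pH = pK2 − log₁₀([HCO3⁻]/[CO3²⁻])
log₁₀(49.0) = +1.690
pH = 9.27 − (+1.690) = 7.58

pH = 7.58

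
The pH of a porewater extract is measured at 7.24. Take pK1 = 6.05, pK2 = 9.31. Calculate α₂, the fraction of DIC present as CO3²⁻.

α₂ = 1 / (1 + [H⁺]/K2 + [H⁺]²/(K1K2)) = 1 / (1 + 10^+2.07 + 10^+0.88)
   = 1 / (1 + 117.49 + 7.5858) = 1/126.08 = 0.007932

α₂ = 0.00793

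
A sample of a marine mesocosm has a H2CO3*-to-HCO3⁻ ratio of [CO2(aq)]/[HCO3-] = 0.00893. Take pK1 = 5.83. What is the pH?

From K1 = [H⁺][HCO3-]/[CO2(aq)]:  pH = pK1 − log₁₀([CO2(aq)]/[HCO3-])
log₁₀(0.00893) = -2.049
pH = 5.83 − (-2.049) = 7.88

pH = 7.88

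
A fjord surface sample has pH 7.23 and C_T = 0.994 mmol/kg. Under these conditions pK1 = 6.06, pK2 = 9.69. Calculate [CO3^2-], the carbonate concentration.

α₂ = 1 / (1 + [H⁺]/K2 + [H⁺]²/(K1K2)) = 1 / (1 + 10^+2.46 + 10^+1.29)
   = 1 / (1 + 288.40 + 19.498) = 1/308.90 = 0.003237
[CO3²⁻] = α₂ × DIC = 0.003237 × 0.994 = 0.00322 mmol/kg = 3.22 μmol/kg

[CO3²⁻] = 3.22 μmol/kg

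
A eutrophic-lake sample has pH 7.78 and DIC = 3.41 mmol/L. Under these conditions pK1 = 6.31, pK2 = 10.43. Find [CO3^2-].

[CO3²⁻] = 7.37 μmol/L

α₂ = 1 / (1 + [H⁺]/K2 + [H⁺]²/(K1K2)) = 1 / (1 + 10^+2.65 + 10^+1.18)
   = 1 / (1 + 446.68 + 15.136) = 1/462.82 = 0.002161
[CO3²⁻] = α₂ × DIC = 0.002161 × 3.41 = 0.00737 mmol/L = 7.37 μmol/L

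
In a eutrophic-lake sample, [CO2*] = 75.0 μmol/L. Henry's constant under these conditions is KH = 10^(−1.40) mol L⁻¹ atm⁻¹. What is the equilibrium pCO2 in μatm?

pCO2 = 1880 μatm

KH = 10^(−1.40) = 3.981×10^-2 mol L⁻¹ atm⁻¹
pCO2 = [CO2*]/KH = 75.0×10^-6 / 3.981×10^-2 = 1.88×10^-3 atm = 1880 μatm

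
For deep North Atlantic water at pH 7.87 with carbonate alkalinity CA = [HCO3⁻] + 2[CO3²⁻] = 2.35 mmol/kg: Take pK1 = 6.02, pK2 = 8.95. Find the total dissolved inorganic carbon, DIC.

DIC = 2.21 mmol/kg

CA = [HCO3⁻] + 2[CO3²⁻] = (α₁ + 2α₂)·DIC
At pH 7.87: [H⁺]/K1 = 10^-1.85 = 0.014125, K2/[H⁺] = 10^-1.08 = 0.083176
α₁ = 1/(1 + 0.014125 + 0.083176) = 1/1.0973 = 0.9113; α₂ = α₁·K2/[H⁺] = 0.07580
α₁ + 2α₂ = 1.0629
DIC = CA / (α₁ + 2α₂) = 2.35 / 1.0629 = 2.21 mmol/kg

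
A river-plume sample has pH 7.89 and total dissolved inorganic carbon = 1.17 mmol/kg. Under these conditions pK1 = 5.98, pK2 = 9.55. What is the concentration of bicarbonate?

[HCO3⁻] = 1.13 mmol/kg

α₁ = 1 / (1 + [H⁺]/K1 + K2/[H⁺]) = 1 / (1 + 10^-1.91 + 10^-1.66)
   = 1 / (1 + 0.012303 + 0.021878) = 1/1.0342 = 0.9669
[HCO3⁻] = α₁ × DIC = 0.9669 × 1.17 = 1.13 mmol/kg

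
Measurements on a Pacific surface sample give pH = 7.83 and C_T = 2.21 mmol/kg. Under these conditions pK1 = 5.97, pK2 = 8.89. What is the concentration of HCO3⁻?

[HCO3⁻] = 2.01 mmol/kg

α₁ = 1 / (1 + [H⁺]/K1 + K2/[H⁺]) = 1 / (1 + 10^-1.86 + 10^-1.06)
   = 1 / (1 + 0.013804 + 0.087096) = 1/1.1009 = 0.9083
[HCO3⁻] = α₁ × DIC = 0.9083 × 2.21 = 2.01 mmol/kg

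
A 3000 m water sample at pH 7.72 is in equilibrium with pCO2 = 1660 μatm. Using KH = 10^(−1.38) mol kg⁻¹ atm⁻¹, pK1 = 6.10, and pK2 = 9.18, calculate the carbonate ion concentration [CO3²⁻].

[CO2*] = KH · pCO2 = 10^(−1.38) × 1660×10^-6 = 6.920×10^-5 mol/kg
α₀ = 1/(1 + K1/[H⁺] + K1K2/[H⁺]²) = 1/(1 + 10^+1.62 + 10^+0.16) = 0.02266
DIC = [CO2*]/α₀ = 6.920×10^-5 / 0.02266 = 3.054 mmol/kg
[CO3²⁻] = α₂·DIC; α₂ = 0.03275, so [CO3²⁻] = 0.03275 × 3.054 = 0.100 mmol/kg

[CO3²⁻] = 0.100 mmol/kg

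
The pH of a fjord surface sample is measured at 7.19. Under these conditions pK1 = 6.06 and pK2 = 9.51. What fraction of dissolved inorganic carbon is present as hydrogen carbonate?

α₁ = 1 / (1 + [H⁺]/K1 + K2/[H⁺]) = 1 / (1 + 10^-1.13 + 10^-2.32)
   = 1 / (1 + 0.074131 + 0.0047863) = 1/1.0789 = 0.9269

α₁ = 0.927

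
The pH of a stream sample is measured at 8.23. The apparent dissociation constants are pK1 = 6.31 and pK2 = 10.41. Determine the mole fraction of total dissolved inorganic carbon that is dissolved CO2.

α₀ = 1 / (1 + K1/[H⁺] + K1K2/[H⁺]²) = 1 / (1 + 10^+1.92 + 10^-0.26)
   = 1 / (1 + 83.176 + 0.54954) = 1/84.726 = 0.01180

α₀ = 0.0118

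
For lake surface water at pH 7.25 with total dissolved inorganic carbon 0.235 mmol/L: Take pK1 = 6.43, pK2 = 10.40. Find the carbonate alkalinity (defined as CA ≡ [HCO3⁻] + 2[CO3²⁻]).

CA = [HCO3⁻] + 2[CO3²⁻] = (α₁ + 2α₂)·DIC
At pH 7.25: [H⁺]/K1 = 10^-0.82 = 0.15136, K2/[H⁺] = 10^-3.15 = 0.00070795
α₁ = 1/(1 + 0.15136 + 0.00070795) = 1/1.1521 = 0.8680; α₂ = α₁·K2/[H⁺] = 0.0006145
α₁ + 2α₂ = 0.8692
CA = 0.8692 × 0.235 = 0.204 mmol/L

CA = 0.204 mmol/L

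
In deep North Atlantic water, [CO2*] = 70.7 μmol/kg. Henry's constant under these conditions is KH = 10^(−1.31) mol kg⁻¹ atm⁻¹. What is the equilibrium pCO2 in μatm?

pCO2 = 1440 μatm

KH = 10^(−1.31) = 4.898×10^-2 mol kg⁻¹ atm⁻¹
pCO2 = [CO2*]/KH = 70.7×10^-6 / 4.898×10^-2 = 1.44×10^-3 atm = 1440 μatm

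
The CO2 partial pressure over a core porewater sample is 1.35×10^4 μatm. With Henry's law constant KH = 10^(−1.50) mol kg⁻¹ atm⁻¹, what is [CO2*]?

KH = 10^(−1.50) = 3.162×10^-2 mol kg⁻¹ atm⁻¹
[CO2*] = KH · pCO2 = 3.162×10^-2 × 1.35×10^4×10^-6 atm = 4.27×10^-4 mol/kg

[CO2*] = 427 μmol/kg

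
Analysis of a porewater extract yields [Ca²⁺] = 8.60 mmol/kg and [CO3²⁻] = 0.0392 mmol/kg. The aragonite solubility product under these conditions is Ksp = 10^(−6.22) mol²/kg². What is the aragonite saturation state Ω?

Ω = 0.559

Ksp = 10^(−6.22) = 6.026×10^-7
Ω = [Ca²⁺][CO3²⁻]/Ksp = (8.60×10^-3)(0.0392×10^-3) / 6.026×10^-7 = 0.559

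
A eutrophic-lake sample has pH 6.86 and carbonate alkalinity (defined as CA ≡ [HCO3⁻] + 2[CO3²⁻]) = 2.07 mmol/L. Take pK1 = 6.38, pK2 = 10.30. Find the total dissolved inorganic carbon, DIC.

DIC = 2.75 mmol/L

CA = [HCO3⁻] + 2[CO3²⁻] = (α₁ + 2α₂)·DIC
At pH 6.86: [H⁺]/K1 = 10^-0.48 = 0.33113, K2/[H⁺] = 10^-3.44 = 0.00036308
α₁ = 1/(1 + 0.33113 + 0.00036308) = 1/1.3315 = 0.7510; α₂ = α₁·K2/[H⁺] = 0.0002727
α₁ + 2α₂ = 0.7516
DIC = CA / (α₁ + 2α₂) = 2.07 / 0.7516 = 2.75 mmol/L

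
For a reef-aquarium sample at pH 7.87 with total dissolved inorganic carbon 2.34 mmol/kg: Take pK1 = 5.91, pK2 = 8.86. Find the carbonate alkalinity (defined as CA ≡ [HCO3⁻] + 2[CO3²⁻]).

CA = [HCO3⁻] + 2[CO3²⁻] = (α₁ + 2α₂)·DIC
At pH 7.87: [H⁺]/K1 = 10^-1.96 = 0.010965, K2/[H⁺] = 10^-0.99 = 0.10233
α₁ = 1/(1 + 0.010965 + 0.10233) = 1/1.1133 = 0.8982; α₂ = α₁·K2/[H⁺] = 0.09192
α₁ + 2α₂ = 1.0821
CA = 1.0821 × 2.34 = 2.53 mmol/kg

CA = 2.53 mmol/kg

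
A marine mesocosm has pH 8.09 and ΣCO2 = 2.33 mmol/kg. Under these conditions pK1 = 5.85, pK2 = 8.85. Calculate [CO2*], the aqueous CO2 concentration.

[CO2*] = 11.4 μmol/kg

α₀ = 1 / (1 + K1/[H⁺] + K1K2/[H⁺]²) = 1 / (1 + 10^+2.24 + 10^+1.48)
   = 1 / (1 + 173.78 + 30.200) = 1/204.98 = 0.004879
[CO2*] = α₀ × DIC = 0.004879 × 2.33 = 0.0114 mmol/kg = 11.4 μmol/kg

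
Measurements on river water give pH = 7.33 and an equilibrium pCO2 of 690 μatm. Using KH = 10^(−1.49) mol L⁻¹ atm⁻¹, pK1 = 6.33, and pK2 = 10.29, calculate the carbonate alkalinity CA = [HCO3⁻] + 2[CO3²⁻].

CA = 0.224 mmol/L

[CO2*] = KH · pCO2 = 10^(−1.49) × 690×10^-6 = 2.233×10^-5 mol/L
α₀ = 1/(1 + K1/[H⁺] + K1K2/[H⁺]²) = 1/(1 + 10^+1.00 + 10^-1.96) = 0.09082
DIC = [CO2*]/α₀ = 2.233×10^-5 / 0.09082 = 0.2459 mmol/L
CA = (α₁ + 2α₂)·DIC = (0.9082 + 2×0.0009958) × 0.2459 = 0.224 mmol/L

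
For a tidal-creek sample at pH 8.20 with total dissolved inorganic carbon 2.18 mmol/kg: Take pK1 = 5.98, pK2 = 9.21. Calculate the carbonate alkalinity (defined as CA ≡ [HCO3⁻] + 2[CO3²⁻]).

CA = [HCO3⁻] + 2[CO3²⁻] = (α₁ + 2α₂)·DIC
At pH 8.20: [H⁺]/K1 = 10^-2.22 = 0.0060256, K2/[H⁺] = 10^-1.01 = 0.097724
α₁ = 1/(1 + 0.0060256 + 0.097724) = 1/1.1037 = 0.9060; α₂ = α₁·K2/[H⁺] = 0.08854
α₁ + 2α₂ = 1.0831
CA = 1.0831 × 2.18 = 2.36 mmol/kg

CA = 2.36 mmol/kg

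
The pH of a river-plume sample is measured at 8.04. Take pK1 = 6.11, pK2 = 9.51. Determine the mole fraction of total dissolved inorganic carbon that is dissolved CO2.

α₀ = 1 / (1 + K1/[H⁺] + K1K2/[H⁺]²) = 1 / (1 + 10^+1.93 + 10^+0.46)
   = 1 / (1 + 85.114 + 2.8840) = 1/88.998 = 0.01124

α₀ = 0.0112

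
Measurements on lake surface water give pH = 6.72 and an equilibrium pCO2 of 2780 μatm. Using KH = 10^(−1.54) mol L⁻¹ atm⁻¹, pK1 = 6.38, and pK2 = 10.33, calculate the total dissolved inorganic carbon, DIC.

[CO2*] = KH · pCO2 = 10^(−1.54) × 2780×10^-6 = 8.018×10^-5 mol/L
α₀ = 1/(1 + K1/[H⁺] + K1K2/[H⁺]²) = 1/(1 + 10^+0.34 + 10^-3.27) = 0.3136
DIC = [CO2*]/α₀ = 8.018×10^-5 / 0.3136 = 0.256 mmol/L

DIC = 0.256 mmol/L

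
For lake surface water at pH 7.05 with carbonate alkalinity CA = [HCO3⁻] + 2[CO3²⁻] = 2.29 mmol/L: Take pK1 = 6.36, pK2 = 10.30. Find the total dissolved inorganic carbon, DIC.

DIC = 2.76 mmol/L

CA = [HCO3⁻] + 2[CO3²⁻] = (α₁ + 2α₂)·DIC
At pH 7.05: [H⁺]/K1 = 10^-0.69 = 0.20417, K2/[H⁺] = 10^-3.25 = 0.00056234
α₁ = 1/(1 + 0.20417 + 0.00056234) = 1/1.2047 = 0.8301; α₂ = α₁·K2/[H⁺] = 0.0004668
α₁ + 2α₂ = 0.8310
DIC = CA / (α₁ + 2α₂) = 2.29 / 0.8310 = 2.76 mmol/L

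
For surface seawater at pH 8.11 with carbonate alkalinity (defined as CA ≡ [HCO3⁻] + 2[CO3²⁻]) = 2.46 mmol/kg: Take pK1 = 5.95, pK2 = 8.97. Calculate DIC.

DIC = 2.21 mmol/kg

CA = [HCO3⁻] + 2[CO3²⁻] = (α₁ + 2α₂)·DIC
At pH 8.11: [H⁺]/K1 = 10^-2.16 = 0.0069183, K2/[H⁺] = 10^-0.86 = 0.13804
α₁ = 1/(1 + 0.0069183 + 0.13804) = 1/1.1450 = 0.8734; α₂ = α₁·K2/[H⁺] = 0.1206
α₁ + 2α₂ = 1.1145
DIC = CA / (α₁ + 2α₂) = 2.46 / 1.1145 = 2.21 mmol/kg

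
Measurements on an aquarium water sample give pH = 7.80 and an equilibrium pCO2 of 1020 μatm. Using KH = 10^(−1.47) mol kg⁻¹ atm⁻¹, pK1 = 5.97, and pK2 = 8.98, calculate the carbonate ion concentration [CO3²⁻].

[CO3²⁻] = 0.154 mmol/kg

[CO2*] = KH · pCO2 = 10^(−1.47) × 1020×10^-6 = 3.456×10^-5 mol/kg
α₀ = 1/(1 + K1/[H⁺] + K1K2/[H⁺]²) = 1/(1 + 10^+1.83 + 10^+0.65) = 0.01368
DIC = [CO2*]/α₀ = 3.456×10^-5 / 0.01368 = 2.526 mmol/kg
[CO3²⁻] = α₂·DIC; α₂ = 0.06113, so [CO3²⁻] = 0.06113 × 2.526 = 0.154 mmol/kg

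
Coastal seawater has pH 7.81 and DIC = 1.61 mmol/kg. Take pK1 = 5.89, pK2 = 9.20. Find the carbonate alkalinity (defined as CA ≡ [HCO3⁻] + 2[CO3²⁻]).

CA = 1.65 mmol/kg

CA = [HCO3⁻] + 2[CO3²⁻] = (α₁ + 2α₂)·DIC
At pH 7.81: [H⁺]/K1 = 10^-1.92 = 0.012023, K2/[H⁺] = 10^-1.39 = 0.040738
α₁ = 1/(1 + 0.012023 + 0.040738) = 1/1.0528 = 0.9499; α₂ = α₁·K2/[H⁺] = 0.03870
α₁ + 2α₂ = 1.0273
CA = 1.0273 × 1.61 = 1.65 mmol/kg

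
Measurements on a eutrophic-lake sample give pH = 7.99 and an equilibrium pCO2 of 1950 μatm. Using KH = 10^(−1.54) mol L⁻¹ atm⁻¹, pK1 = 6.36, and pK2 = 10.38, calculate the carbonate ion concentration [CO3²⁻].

[CO3²⁻] = 9.77 μmol/L

[CO2*] = KH · pCO2 = 10^(−1.54) × 1950×10^-6 = 5.624×10^-5 mol/L
α₀ = 1/(1 + K1/[H⁺] + K1K2/[H⁺]²) = 1/(1 + 10^+1.63 + 10^-0.76) = 0.02281
DIC = [CO2*]/α₀ = 5.624×10^-5 / 0.02281 = 2.465 mmol/L
[CO3²⁻] = α₂·DIC; α₂ = 0.003965, so [CO3²⁻] = 0.003965 × 2.465 = 0.00977 mmol/L = 9.77 μmol/L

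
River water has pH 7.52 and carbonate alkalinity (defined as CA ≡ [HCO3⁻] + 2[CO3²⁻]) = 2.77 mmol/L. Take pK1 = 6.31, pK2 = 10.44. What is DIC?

DIC = 2.94 mmol/L

CA = [HCO3⁻] + 2[CO3²⁻] = (α₁ + 2α₂)·DIC
At pH 7.52: [H⁺]/K1 = 10^-1.21 = 0.061660, K2/[H⁺] = 10^-2.92 = 0.0012023
α₁ = 1/(1 + 0.061660 + 0.0012023) = 1/1.0629 = 0.9409; α₂ = α₁·K2/[H⁺] = 0.001131
α₁ + 2α₂ = 0.9431
DIC = CA / (α₁ + 2α₂) = 2.77 / 0.9431 = 2.94 mmol/L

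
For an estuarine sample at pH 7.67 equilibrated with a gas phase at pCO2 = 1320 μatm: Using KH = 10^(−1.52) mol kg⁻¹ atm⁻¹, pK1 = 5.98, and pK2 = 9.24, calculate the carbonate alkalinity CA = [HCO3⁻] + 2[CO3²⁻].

[CO2*] = KH · pCO2 = 10^(−1.52) × 1320×10^-6 = 3.986×10^-5 mol/kg
α₀ = 1/(1 + K1/[H⁺] + K1K2/[H⁺]²) = 1/(1 + 10^+1.69 + 10^+0.12) = 0.01949
DIC = [CO2*]/α₀ = 3.986×10^-5 / 0.01949 = 2.045 mmol/kg
CA = (α₁ + 2α₂)·DIC = (0.9548 + 2×0.02570) × 2.045 = 2.06 mmol/kg

CA = 2.06 mmol/kg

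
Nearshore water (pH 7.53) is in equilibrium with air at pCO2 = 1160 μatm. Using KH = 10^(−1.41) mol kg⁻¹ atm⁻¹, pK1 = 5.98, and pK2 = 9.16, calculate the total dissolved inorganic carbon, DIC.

DIC = 1.68 mmol/kg

[CO2*] = KH · pCO2 = 10^(−1.41) × 1160×10^-6 = 4.513×10^-5 mol/kg
α₀ = 1/(1 + K1/[H⁺] + K1K2/[H⁺]²) = 1/(1 + 10^+1.55 + 10^-0.08) = 0.02680
DIC = [CO2*]/α₀ = 4.513×10^-5 / 0.02680 = 1.68 mmol/kg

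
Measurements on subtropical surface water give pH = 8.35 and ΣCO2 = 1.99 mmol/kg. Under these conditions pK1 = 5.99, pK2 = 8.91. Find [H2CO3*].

α₀ = 1 / (1 + K1/[H⁺] + K1K2/[H⁺]²) = 1 / (1 + 10^+2.36 + 10^+1.80)
   = 1 / (1 + 229.09 + 63.096) = 1/293.18 = 0.003411
[CO2*] = α₀ × DIC = 0.003411 × 1.99 = 0.00679 mmol/kg = 6.79 μmol/kg

[CO2*] = 6.79 μmol/kg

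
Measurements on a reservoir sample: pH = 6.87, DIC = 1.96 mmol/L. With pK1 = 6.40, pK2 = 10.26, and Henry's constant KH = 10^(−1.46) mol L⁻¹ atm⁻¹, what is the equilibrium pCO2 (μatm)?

pCO2 = 1.43×10^4 μatm

α₀ = 1 / (1 + K1/[H⁺] + K1K2/[H⁺]²) = 1 / (1 + 10^+0.47 + 10^-2.92)
   = 1 / (1 + 2.9512 + 0.0012023) = 1/3.9524 = 0.2530
[CO2*] = α₀ × DIC = 0.2530 × 1.96 = 0.4959 mmol/L
pCO2 = [CO2*]/KH = 4.959×10^-4 / 3.467×10^-2 = 1.43×10^4 μatm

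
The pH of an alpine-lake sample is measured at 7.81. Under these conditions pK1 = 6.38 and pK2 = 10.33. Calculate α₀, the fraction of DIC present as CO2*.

α₀ = 0.0357

α₀ = 1 / (1 + K1/[H⁺] + K1K2/[H⁺]²) = 1 / (1 + 10^+1.43 + 10^-1.09)
   = 1 / (1 + 26.915 + 0.081283) = 1/27.997 = 0.03572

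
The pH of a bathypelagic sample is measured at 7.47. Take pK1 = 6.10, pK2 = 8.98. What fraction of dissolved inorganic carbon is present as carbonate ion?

α₂ = 0.0288

α₂ = 1 / (1 + [H⁺]/K2 + [H⁺]²/(K1K2)) = 1 / (1 + 10^+1.51 + 10^+0.14)
   = 1 / (1 + 32.359 + 1.3804) = 1/34.740 = 0.02879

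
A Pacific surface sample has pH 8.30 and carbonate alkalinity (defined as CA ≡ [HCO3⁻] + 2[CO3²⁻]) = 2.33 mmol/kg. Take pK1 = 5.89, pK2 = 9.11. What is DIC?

CA = [HCO3⁻] + 2[CO3²⁻] = (α₁ + 2α₂)·DIC
At pH 8.30: [H⁺]/K1 = 10^-2.41 = 0.0038905, K2/[H⁺] = 10^-0.81 = 0.15488
α₁ = 1/(1 + 0.0038905 + 0.15488) = 1/1.1588 = 0.8630; α₂ = α₁·K2/[H⁺] = 0.1337
α₁ + 2α₂ = 1.1303
DIC = CA / (α₁ + 2α₂) = 2.33 / 1.1303 = 2.06 mmol/kg

DIC = 2.06 mmol/kg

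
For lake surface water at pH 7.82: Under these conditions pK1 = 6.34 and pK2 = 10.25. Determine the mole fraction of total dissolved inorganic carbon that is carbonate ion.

α₂ = 1 / (1 + [H⁺]/K2 + [H⁺]²/(K1K2)) = 1 / (1 + 10^+2.43 + 10^+0.95)
   = 1 / (1 + 269.15 + 8.9125) = 1/279.07 = 0.003583

α₂ = 0.00358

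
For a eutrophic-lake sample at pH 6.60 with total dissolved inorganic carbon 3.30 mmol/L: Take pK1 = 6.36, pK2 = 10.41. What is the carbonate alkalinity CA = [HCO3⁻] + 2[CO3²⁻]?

CA = [HCO3⁻] + 2[CO3²⁻] = (α₁ + 2α₂)·DIC
At pH 6.60: [H⁺]/K1 = 10^-0.24 = 0.57544, K2/[H⁺] = 10^-3.81 = 0.00015488
α₁ = 1/(1 + 0.57544 + 0.00015488) = 1/1.5756 = 0.6347; α₂ = α₁·K2/[H⁺] = 9.830×10^-5
α₁ + 2α₂ = 0.6349
CA = 0.6349 × 3.30 = 2.10 mmol/L

CA = 2.10 mmol/L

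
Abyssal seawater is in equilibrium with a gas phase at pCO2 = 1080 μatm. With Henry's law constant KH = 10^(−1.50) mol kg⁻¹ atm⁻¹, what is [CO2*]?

KH = 10^(−1.50) = 3.162×10^-2 mol kg⁻¹ atm⁻¹
[CO2*] = KH · pCO2 = 3.162×10^-2 × 1080×10^-6 atm = 3.42×10^-5 mol/kg

[CO2*] = 34.2 μmol/kg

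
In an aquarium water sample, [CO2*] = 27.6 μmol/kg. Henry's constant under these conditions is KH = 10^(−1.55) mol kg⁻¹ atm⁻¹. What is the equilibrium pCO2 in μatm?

KH = 10^(−1.55) = 2.818×10^-2 mol kg⁻¹ atm⁻¹
pCO2 = [CO2*]/KH = 27.6×10^-6 / 2.818×10^-2 = 9.79×10^-4 atm = 979 μatm

pCO2 = 979 μatm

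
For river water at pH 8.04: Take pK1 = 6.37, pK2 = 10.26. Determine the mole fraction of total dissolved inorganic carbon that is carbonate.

α₂ = 1 / (1 + [H⁺]/K2 + [H⁺]²/(K1K2)) = 1 / (1 + 10^+2.22 + 10^+0.55)
   = 1 / (1 + 165.96 + 3.5481) = 1/170.51 = 0.005865

α₂ = 0.00586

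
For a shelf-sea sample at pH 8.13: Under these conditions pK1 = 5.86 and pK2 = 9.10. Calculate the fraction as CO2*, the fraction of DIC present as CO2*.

α₀ = 0.00483

α₀ = 1 / (1 + K1/[H⁺] + K1K2/[H⁺]²) = 1 / (1 + 10^+2.27 + 10^+1.30)
   = 1 / (1 + 186.21 + 19.953) = 1/207.16 = 0.004827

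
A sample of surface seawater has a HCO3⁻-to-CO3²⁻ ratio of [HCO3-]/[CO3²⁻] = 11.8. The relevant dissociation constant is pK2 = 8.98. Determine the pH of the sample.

pH = 7.91

From K2 = [H⁺][CO3²⁻]/[HCO3-]:  pH = pK2 − log₁₀([HCO3-]/[CO3²⁻])
log₁₀(11.8) = +1.072
pH = 8.98 − (+1.072) = 7.91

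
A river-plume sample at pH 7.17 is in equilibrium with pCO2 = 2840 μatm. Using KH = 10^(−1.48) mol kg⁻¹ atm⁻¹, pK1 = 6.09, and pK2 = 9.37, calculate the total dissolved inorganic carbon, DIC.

[CO2*] = KH · pCO2 = 10^(−1.48) × 2840×10^-6 = 9.404×10^-5 mol/kg
α₀ = 1/(1 + K1/[H⁺] + K1K2/[H⁺]²) = 1/(1 + 10^+1.08 + 10^-1.12) = 0.07634
DIC = [CO2*]/α₀ = 9.404×10^-5 / 0.07634 = 1.23 mmol/kg

DIC = 1.23 mmol/kg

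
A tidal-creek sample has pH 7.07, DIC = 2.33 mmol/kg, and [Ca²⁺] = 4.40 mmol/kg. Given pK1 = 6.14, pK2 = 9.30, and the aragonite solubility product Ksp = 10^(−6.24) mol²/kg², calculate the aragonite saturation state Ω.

α₂ = 1 / (1 + [H⁺]/K2 + [H⁺]²/(K1K2)) = 1 / (1 + 10^+2.23 + 10^+1.30)
   = 1 / (1 + 169.82 + 19.953) = 1/190.78 = 0.005242
[CO3²⁻] = α₂ × DIC = 0.005242 × 2.33 = 0.01221 mmol/kg = 12.21 μmol/kg
Ksp = 10^(−6.24) = 5.754×10^-7
Ω = [Ca²⁺][CO3²⁻]/Ksp = (4.40×10^-3)(1.221×10^-5) / 5.754×10^-7 = 0.0934

Ω = 0.0934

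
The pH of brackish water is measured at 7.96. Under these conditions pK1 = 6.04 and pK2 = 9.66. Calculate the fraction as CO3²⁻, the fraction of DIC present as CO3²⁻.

α₂ = 1 / (1 + [H⁺]/K2 + [H⁺]²/(K1K2)) = 1 / (1 + 10^+1.70 + 10^-0.22)
   = 1 / (1 + 50.119 + 0.60256) = 1/51.721 = 0.01933

α₂ = 0.0193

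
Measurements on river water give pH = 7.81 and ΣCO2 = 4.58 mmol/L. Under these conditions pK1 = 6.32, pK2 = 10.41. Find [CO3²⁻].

α₂ = 1 / (1 + [H⁺]/K2 + [H⁺]²/(K1K2)) = 1 / (1 + 10^+2.60 + 10^+1.11)
   = 1 / (1 + 398.11 + 12.882) = 1/411.99 = 0.002427
[CO3²⁻] = α₂ × DIC = 0.002427 × 4.58 = 0.0111 mmol/L = 11.1 μmol/L

[CO3²⁻] = 11.1 μmol/L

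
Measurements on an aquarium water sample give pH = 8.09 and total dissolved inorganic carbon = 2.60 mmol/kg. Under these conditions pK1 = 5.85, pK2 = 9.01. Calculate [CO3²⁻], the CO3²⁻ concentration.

[CO3²⁻] = 0.278 mmol/kg

α₂ = 1 / (1 + [H⁺]/K2 + [H⁺]²/(K1K2)) = 1 / (1 + 10^+0.92 + 10^-1.32)
   = 1 / (1 + 8.3176 + 0.047863) = 1/9.3655 = 0.1068
[CO3²⁻] = α₂ × DIC = 0.1068 × 2.60 = 0.278 mmol/kg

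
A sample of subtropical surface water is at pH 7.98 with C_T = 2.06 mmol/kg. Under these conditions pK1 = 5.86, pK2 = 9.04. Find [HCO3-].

α₁ = 1 / (1 + [H⁺]/K1 + K2/[H⁺]) = 1 / (1 + 10^-2.12 + 10^-1.06)
   = 1 / (1 + 0.0075858 + 0.087096) = 1/1.0947 = 0.9135
[HCO3⁻] = α₁ × DIC = 0.9135 × 2.06 = 1.88 mmol/kg

[HCO3⁻] = 1.88 mmol/kg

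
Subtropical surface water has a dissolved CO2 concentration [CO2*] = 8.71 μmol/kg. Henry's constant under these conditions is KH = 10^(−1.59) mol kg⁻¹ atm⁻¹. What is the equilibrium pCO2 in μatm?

pCO2 = 339 μatm

KH = 10^(−1.59) = 2.570×10^-2 mol kg⁻¹ atm⁻¹
pCO2 = [CO2*]/KH = 8.71×10^-6 / 2.570×10^-2 = 3.39×10^-4 atm = 339 μatm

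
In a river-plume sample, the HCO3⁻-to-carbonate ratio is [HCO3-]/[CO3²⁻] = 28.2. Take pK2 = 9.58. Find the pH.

pH = 8.13

From K2 = [H⁺][CO3²⁻]/[HCO3-]:  pH = pK2 − log₁₀([HCO3-]/[CO3²⁻])
log₁₀(28.2) = +1.450
pH = 9.58 − (+1.450) = 8.13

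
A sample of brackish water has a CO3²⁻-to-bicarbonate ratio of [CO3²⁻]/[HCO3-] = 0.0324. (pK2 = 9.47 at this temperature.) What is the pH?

pH = 7.98

From K2 = [H⁺][CO3²⁻]/[HCO3-]:  pH = pK2 + log₁₀([CO3²⁻]/[HCO3-])
log₁₀(0.0324) = -1.489
pH = 9.47 + (-1.489) = 7.98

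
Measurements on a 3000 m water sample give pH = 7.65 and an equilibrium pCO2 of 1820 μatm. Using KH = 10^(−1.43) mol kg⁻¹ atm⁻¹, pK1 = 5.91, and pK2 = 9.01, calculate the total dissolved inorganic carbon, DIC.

[CO2*] = KH · pCO2 = 10^(−1.43) × 1820×10^-6 = 6.762×10^-5 mol/kg
α₀ = 1/(1 + K1/[H⁺] + K1K2/[H⁺]²) = 1/(1 + 10^+1.74 + 10^+0.38) = 0.01714
DIC = [CO2*]/α₀ = 6.762×10^-5 / 0.01714 = 3.95 mmol/kg

DIC = 3.95 mmol/kg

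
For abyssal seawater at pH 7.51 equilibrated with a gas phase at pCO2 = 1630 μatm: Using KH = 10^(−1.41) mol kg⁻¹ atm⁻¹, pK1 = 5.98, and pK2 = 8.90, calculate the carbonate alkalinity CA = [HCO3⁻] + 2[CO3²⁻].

[CO2*] = KH · pCO2 = 10^(−1.41) × 1630×10^-6 = 6.341×10^-5 mol/kg
α₀ = 1/(1 + K1/[H⁺] + K1K2/[H⁺]²) = 1/(1 + 10^+1.53 + 10^+0.14) = 0.02757
DIC = [CO2*]/α₀ = 6.341×10^-5 / 0.02757 = 2.300 mmol/kg
CA = (α₁ + 2α₂)·DIC = (0.9344 + 2×0.03806) × 2.300 = 2.32 mmol/kg

CA = 2.32 mmol/kg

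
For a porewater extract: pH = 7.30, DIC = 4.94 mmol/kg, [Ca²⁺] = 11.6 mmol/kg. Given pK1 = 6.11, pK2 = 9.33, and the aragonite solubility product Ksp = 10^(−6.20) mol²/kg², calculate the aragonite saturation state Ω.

α₂ = 1 / (1 + [H⁺]/K2 + [H⁺]²/(K1K2)) = 1 / (1 + 10^+2.03 + 10^+0.84)
   = 1 / (1 + 107.15 + 6.9183) = 1/115.07 = 0.008690
[CO3²⁻] = α₂ × DIC = 0.008690 × 4.94 = 0.04293 mmol/kg
Ksp = 10^(−6.20) = 6.310×10^-7
Ω = [Ca²⁺][CO3²⁻]/Ksp = (11.6×10^-3)(4.293×10^-5) / 6.310×10^-7 = 0.789

Ω = 0.789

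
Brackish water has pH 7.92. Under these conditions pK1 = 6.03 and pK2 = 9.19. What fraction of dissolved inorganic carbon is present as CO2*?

α₀ = 0.0121

α₀ = 1 / (1 + K1/[H⁺] + K1K2/[H⁺]²) = 1 / (1 + 10^+1.89 + 10^+0.62)
   = 1 / (1 + 77.625 + 4.1687) = 1/82.793 = 0.01208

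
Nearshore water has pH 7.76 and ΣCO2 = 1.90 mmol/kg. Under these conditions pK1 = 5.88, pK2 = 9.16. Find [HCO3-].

α₁ = 1 / (1 + [H⁺]/K1 + K2/[H⁺]) = 1 / (1 + 10^-1.88 + 10^-1.40)
   = 1 / (1 + 0.013183 + 0.039811) = 1/1.0530 = 0.9497
[HCO3⁻] = α₁ × DIC = 0.9497 × 1.90 = 1.80 mmol/kg

[HCO3⁻] = 1.80 mmol/kg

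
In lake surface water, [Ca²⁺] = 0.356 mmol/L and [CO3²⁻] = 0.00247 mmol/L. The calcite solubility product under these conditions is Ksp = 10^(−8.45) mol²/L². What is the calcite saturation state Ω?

Ω = 0.248

Ksp = 10^(−8.45) = 3.548×10^-9
Ω = [Ca²⁺][CO3²⁻]/Ksp = (0.356×10^-3)(0.00247×10^-3) / 3.548×10^-9 = 0.248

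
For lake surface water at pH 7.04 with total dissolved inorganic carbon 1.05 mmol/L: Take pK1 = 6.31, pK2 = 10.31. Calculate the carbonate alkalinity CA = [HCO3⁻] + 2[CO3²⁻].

CA = 0.886 mmol/L

CA = [HCO3⁻] + 2[CO3²⁻] = (α₁ + 2α₂)·DIC
At pH 7.04: [H⁺]/K1 = 10^-0.73 = 0.18621, K2/[H⁺] = 10^-3.27 = 0.00053703
α₁ = 1/(1 + 0.18621 + 0.00053703) = 1/1.1867 = 0.8426; α₂ = α₁·K2/[H⁺] = 0.0004525
α₁ + 2α₂ = 0.8435
CA = 0.8435 × 1.05 = 0.886 mmol/L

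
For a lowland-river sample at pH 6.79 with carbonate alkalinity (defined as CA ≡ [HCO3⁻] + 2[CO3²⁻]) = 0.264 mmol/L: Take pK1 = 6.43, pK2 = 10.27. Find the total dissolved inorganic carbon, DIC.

DIC = 0.379 mmol/L

CA = [HCO3⁻] + 2[CO3²⁻] = (α₁ + 2α₂)·DIC
At pH 6.79: [H⁺]/K1 = 10^-0.36 = 0.43652, K2/[H⁺] = 10^-3.48 = 0.00033113
α₁ = 1/(1 + 0.43652 + 0.00033113) = 1/1.4368 = 0.6960; α₂ = α₁·K2/[H⁺] = 0.0002305
α₁ + 2α₂ = 0.6964
DIC = CA / (α₁ + 2α₂) = 0.264 / 0.6964 = 0.379 mmol/L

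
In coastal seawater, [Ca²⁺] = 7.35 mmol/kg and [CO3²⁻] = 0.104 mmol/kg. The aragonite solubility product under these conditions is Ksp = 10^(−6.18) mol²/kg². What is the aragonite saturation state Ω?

Ω = 1.16

Ksp = 10^(−6.18) = 6.607×10^-7
Ω = [Ca²⁺][CO3²⁻]/Ksp = (7.35×10^-3)(0.104×10^-3) / 6.607×10^-7 = 1.16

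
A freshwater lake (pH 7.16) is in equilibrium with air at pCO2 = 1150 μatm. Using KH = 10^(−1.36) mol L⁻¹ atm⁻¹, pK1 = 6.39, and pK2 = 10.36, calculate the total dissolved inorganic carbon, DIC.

DIC = 0.346 mmol/L

[CO2*] = KH · pCO2 = 10^(−1.36) × 1150×10^-6 = 5.020×10^-5 mol/L
α₀ = 1/(1 + K1/[H⁺] + K1K2/[H⁺]²) = 1/(1 + 10^+0.77 + 10^-2.43) = 0.1451
DIC = [CO2*]/α₀ = 5.020×10^-5 / 0.1451 = 0.346 mmol/L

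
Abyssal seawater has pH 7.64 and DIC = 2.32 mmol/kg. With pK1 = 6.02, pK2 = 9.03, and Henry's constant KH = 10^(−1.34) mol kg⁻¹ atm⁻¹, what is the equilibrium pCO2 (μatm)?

pCO2 = 1140 μatm

α₀ = 1 / (1 + K1/[H⁺] + K1K2/[H⁺]²) = 1 / (1 + 10^+1.62 + 10^+0.23)
   = 1 / (1 + 41.687 + 1.6982) = 1/44.385 = 0.02253
[CO2*] = α₀ × DIC = 0.02253 × 2.32 = 0.05227 mmol/kg
pCO2 = [CO2*]/KH = 5.227×10^-5 / 4.571×10^-2 = 1140 μatm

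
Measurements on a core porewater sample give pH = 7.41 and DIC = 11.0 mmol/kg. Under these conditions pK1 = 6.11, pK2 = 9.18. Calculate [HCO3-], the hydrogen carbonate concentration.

α₁ = 1 / (1 + [H⁺]/K1 + K2/[H⁺]) = 1 / (1 + 10^-1.30 + 10^-1.77)
   = 1 / (1 + 0.050119 + 0.016982) = 1/1.0671 = 0.9371
[HCO3⁻] = α₁ × DIC = 0.9371 × 11.0 = 10.3 mmol/kg

[HCO3⁻] = 10.3 mmol/kg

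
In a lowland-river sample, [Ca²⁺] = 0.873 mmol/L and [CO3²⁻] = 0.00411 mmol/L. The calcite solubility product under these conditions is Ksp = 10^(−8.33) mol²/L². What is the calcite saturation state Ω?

Ksp = 10^(−8.33) = 4.677×10^-9
Ω = [Ca²⁺][CO3²⁻]/Ksp = (0.873×10^-3)(0.00411×10^-3) / 4.677×10^-9 = 0.767

Ω = 0.767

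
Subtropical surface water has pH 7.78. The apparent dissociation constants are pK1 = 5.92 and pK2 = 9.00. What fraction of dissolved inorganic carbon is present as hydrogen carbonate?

α₁ = 0.931

α₁ = 1 / (1 + [H⁺]/K1 + K2/[H⁺]) = 1 / (1 + 10^-1.86 + 10^-1.22)
   = 1 / (1 + 0.013804 + 0.060256) = 1/1.0741 = 0.9310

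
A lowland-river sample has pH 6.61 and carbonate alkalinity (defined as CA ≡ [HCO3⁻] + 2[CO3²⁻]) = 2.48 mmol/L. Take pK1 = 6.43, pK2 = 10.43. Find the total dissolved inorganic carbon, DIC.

CA = [HCO3⁻] + 2[CO3²⁻] = (α₁ + 2α₂)·DIC
At pH 6.61: [H⁺]/K1 = 10^-0.18 = 0.66069, K2/[H⁺] = 10^-3.82 = 0.00015136
α₁ = 1/(1 + 0.66069 + 0.00015136) = 1/1.6608 = 0.6021; α₂ = α₁·K2/[H⁺] = 9.113×10^-5
α₁ + 2α₂ = 0.6023
DIC = CA / (α₁ + 2α₂) = 2.48 / 0.6023 = 4.12 mmol/L

DIC = 4.12 mmol/L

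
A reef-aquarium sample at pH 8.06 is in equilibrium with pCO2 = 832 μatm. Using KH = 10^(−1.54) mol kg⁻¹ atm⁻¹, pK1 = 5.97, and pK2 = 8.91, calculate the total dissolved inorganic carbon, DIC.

DIC = 3.39 mmol/kg

[CO2*] = KH · pCO2 = 10^(−1.54) × 832×10^-6 = 2.400×10^-5 mol/kg
α₀ = 1/(1 + K1/[H⁺] + K1K2/[H⁺]²) = 1/(1 + 10^+2.09 + 10^+1.24) = 0.007072
DIC = [CO2*]/α₀ = 2.400×10^-5 / 0.007072 = 3.39 mmol/kg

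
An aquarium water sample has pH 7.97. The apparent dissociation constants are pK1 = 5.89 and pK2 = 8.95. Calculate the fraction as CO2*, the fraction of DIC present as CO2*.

α₀ = 0.00747

α₀ = 1 / (1 + K1/[H⁺] + K1K2/[H⁺]²) = 1 / (1 + 10^+2.08 + 10^+1.10)
   = 1 / (1 + 120.23 + 12.589) = 1/133.82 = 0.007473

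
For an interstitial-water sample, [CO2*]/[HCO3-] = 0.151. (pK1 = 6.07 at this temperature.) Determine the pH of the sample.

pH = 6.89

From K1 = [H⁺][HCO3-]/[CO2*]:  pH = pK1 − log₁₀([CO2*]/[HCO3-])
log₁₀(0.151) = -0.821
pH = 6.07 − (-0.821) = 6.89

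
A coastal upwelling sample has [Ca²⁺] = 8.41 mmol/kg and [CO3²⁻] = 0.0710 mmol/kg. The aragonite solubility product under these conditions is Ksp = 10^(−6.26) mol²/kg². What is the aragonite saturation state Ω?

Ksp = 10^(−6.26) = 5.495×10^-7
Ω = [Ca²⁺][CO3²⁻]/Ksp = (8.41×10^-3)(0.0710×10^-3) / 5.495×10^-7 = 1.09

Ω = 1.09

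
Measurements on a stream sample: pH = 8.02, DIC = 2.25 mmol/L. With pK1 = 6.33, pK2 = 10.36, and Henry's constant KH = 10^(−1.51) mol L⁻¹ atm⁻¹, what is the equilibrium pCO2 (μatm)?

pCO2 = 1450 μatm

α₀ = 1 / (1 + K1/[H⁺] + K1K2/[H⁺]²) = 1 / (1 + 10^+1.69 + 10^-0.65)
   = 1 / (1 + 48.978 + 0.22387) = 1/50.202 = 0.01992
[CO2*] = α₀ × DIC = 0.01992 × 2.25 = 0.04482 mmol/L
pCO2 = [CO2*]/KH = 4.482×10^-5 / 3.090×10^-2 = 1450 μatm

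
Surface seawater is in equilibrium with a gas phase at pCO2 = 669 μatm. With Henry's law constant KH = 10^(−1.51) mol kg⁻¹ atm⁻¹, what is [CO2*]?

KH = 10^(−1.51) = 3.090×10^-2 mol kg⁻¹ atm⁻¹
[CO2*] = KH · pCO2 = 3.090×10^-2 × 669×10^-6 atm = 2.07×10^-5 mol/kg

[CO2*] = 20.7 μmol/kg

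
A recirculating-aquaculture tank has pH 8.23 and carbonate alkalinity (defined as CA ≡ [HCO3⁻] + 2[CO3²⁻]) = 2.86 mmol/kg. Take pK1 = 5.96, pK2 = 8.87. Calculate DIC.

CA = [HCO3⁻] + 2[CO3²⁻] = (α₁ + 2α₂)·DIC
At pH 8.23: [H⁺]/K1 = 10^-2.27 = 0.0053703, K2/[H⁺] = 10^-0.64 = 0.22909
α₁ = 1/(1 + 0.0053703 + 0.22909) = 1/1.2345 = 0.8101; α₂ = α₁·K2/[H⁺] = 0.1856
α₁ + 2α₂ = 1.1812
DIC = CA / (α₁ + 2α₂) = 2.86 / 1.1812 = 2.42 mmol/kg

DIC = 2.42 mmol/kg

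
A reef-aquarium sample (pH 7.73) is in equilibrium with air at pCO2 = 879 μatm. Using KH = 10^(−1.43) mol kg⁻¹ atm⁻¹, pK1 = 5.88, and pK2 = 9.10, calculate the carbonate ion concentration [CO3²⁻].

[CO2*] = KH · pCO2 = 10^(−1.43) × 879×10^-6 = 3.266×10^-5 mol/kg
α₀ = 1/(1 + K1/[H⁺] + K1K2/[H⁺]²) = 1/(1 + 10^+1.85 + 10^+0.48) = 0.01337
DIC = [CO2*]/α₀ = 3.266×10^-5 / 0.01337 = 2.443 mmol/kg
[CO3²⁻] = α₂·DIC; α₂ = 0.04037, so [CO3²⁻] = 0.04037 × 2.443 = 0.0986 mmol/kg

[CO3²⁻] = 0.0986 mmol/kg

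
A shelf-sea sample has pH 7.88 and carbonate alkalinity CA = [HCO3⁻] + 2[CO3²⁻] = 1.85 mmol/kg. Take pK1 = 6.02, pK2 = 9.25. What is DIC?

CA = [HCO3⁻] + 2[CO3²⁻] = (α₁ + 2α₂)·DIC
At pH 7.88: [H⁺]/K1 = 10^-1.86 = 0.013804, K2/[H⁺] = 10^-1.37 = 0.042658
α₁ = 1/(1 + 0.013804 + 0.042658) = 1/1.0565 = 0.9466; α₂ = α₁·K2/[H⁺] = 0.04038
α₁ + 2α₂ = 1.0273
DIC = CA / (α₁ + 2α₂) = 1.85 / 1.0273 = 1.80 mmol/kg

DIC = 1.80 mmol/kg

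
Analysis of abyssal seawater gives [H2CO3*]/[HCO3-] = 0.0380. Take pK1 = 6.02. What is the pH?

From K1 = [H⁺][HCO3-]/[H2CO3*]:  pH = pK1 − log₁₀([H2CO3*]/[HCO3-])
log₁₀(0.0380) = -1.420
pH = 6.02 − (-1.420) = 7.44

pH = 7.44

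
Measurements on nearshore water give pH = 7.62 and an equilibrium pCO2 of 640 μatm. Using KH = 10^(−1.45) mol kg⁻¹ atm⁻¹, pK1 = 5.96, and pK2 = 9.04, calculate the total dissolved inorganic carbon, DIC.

DIC = 1.10 mmol/kg

[CO2*] = KH · pCO2 = 10^(−1.45) × 640×10^-6 = 2.271×10^-5 mol/kg
α₀ = 1/(1 + K1/[H⁺] + K1K2/[H⁺]²) = 1/(1 + 10^+1.66 + 10^+0.24) = 0.02064
DIC = [CO2*]/α₀ = 2.271×10^-5 / 0.02064 = 1.10 mmol/kg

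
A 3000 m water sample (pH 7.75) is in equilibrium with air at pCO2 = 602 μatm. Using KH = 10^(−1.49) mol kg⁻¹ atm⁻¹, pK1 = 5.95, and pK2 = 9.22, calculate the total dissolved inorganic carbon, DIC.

[CO2*] = KH · pCO2 = 10^(−1.49) × 602×10^-6 = 1.948×10^-5 mol/kg
α₀ = 1/(1 + K1/[H⁺] + K1K2/[H⁺]²) = 1/(1 + 10^+1.80 + 10^+0.33) = 0.01510
DIC = [CO2*]/α₀ = 1.948×10^-5 / 0.01510 = 1.29 mmol/kg

DIC = 1.29 mmol/kg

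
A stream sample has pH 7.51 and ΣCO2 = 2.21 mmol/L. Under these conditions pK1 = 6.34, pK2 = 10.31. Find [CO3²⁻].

[CO3²⁻] = 3.28 μmol/L

α₂ = 1 / (1 + [H⁺]/K2 + [H⁺]²/(K1K2)) = 1 / (1 + 10^+2.80 + 10^+1.63)
   = 1 / (1 + 630.96 + 42.658) = 1/674.62 = 0.001482
[CO3²⁻] = α₂ × DIC = 0.001482 × 2.21 = 0.00328 mmol/L = 3.28 μmol/L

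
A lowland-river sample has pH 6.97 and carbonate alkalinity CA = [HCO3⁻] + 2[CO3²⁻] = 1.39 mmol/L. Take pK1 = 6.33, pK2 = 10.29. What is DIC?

CA = [HCO3⁻] + 2[CO3²⁻] = (α₁ + 2α₂)·DIC
At pH 6.97: [H⁺]/K1 = 10^-0.64 = 0.22909, K2/[H⁺] = 10^-3.32 = 0.00047863
α₁ = 1/(1 + 0.22909 + 0.00047863) = 1/1.2296 = 0.8133; α₂ = α₁·K2/[H⁺] = 0.0003893
α₁ + 2α₂ = 0.8141
DIC = CA / (α₁ + 2α₂) = 1.39 / 0.8141 = 1.71 mmol/L

DIC = 1.71 mmol/L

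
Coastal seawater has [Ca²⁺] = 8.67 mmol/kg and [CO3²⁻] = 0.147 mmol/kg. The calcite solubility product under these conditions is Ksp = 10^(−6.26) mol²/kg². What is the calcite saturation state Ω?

Ω = 2.32

Ksp = 10^(−6.26) = 5.495×10^-7
Ω = [Ca²⁺][CO3²⁻]/Ksp = (8.67×10^-3)(0.147×10^-3) / 5.495×10^-7 = 2.32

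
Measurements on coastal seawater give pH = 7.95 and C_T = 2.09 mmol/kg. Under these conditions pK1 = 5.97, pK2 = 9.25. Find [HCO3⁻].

α₁ = 1 / (1 + [H⁺]/K1 + K2/[H⁺]) = 1 / (1 + 10^-1.98 + 10^-1.30)
   = 1 / (1 + 0.010471 + 0.050119) = 1/1.0606 = 0.9429
[HCO3⁻] = α₁ × DIC = 0.9429 × 2.09 = 1.97 mmol/kg

[HCO3⁻] = 1.97 mmol/kg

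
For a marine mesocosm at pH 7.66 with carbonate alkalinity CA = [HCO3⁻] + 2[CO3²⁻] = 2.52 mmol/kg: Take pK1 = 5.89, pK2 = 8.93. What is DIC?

CA = [HCO3⁻] + 2[CO3²⁻] = (α₁ + 2α₂)·DIC
At pH 7.66: [H⁺]/K1 = 10^-1.77 = 0.016982, K2/[H⁺] = 10^-1.27 = 0.053703
α₁ = 1/(1 + 0.016982 + 0.053703) = 1/1.0707 = 0.9340; α₂ = α₁·K2/[H⁺] = 0.05016
α₁ + 2α₂ = 1.0343
DIC = CA / (α₁ + 2α₂) = 2.52 / 1.0343 = 2.44 mmol/kg

DIC = 2.44 mmol/kg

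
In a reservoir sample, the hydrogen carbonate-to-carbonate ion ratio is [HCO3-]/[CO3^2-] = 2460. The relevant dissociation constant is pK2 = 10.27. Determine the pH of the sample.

From K2 = [H⁺][CO3^2-]/[HCO3-]:  pH = pK2 − log₁₀([HCO3-]/[CO3^2-])
log₁₀(2460) = +3.391
pH = 10.27 − (+3.391) = 6.88

pH = 6.88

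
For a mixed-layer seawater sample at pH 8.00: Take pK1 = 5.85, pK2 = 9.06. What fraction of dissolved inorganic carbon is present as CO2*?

α₀ = 1 / (1 + K1/[H⁺] + K1K2/[H⁺]²) = 1 / (1 + 10^+2.15 + 10^+1.09)
   = 1 / (1 + 141.25 + 12.303) = 1/154.56 = 0.006470

α₀ = 0.00647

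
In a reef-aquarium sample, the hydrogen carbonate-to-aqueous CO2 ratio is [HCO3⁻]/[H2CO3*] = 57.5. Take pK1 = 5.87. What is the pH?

From K1 = [H⁺][HCO3⁻]/[H2CO3*]:  pH = pK1 + log₁₀([HCO3⁻]/[H2CO3*])
log₁₀(57.5) = +1.760
pH = 5.87 + (+1.760) = 7.63

pH = 7.63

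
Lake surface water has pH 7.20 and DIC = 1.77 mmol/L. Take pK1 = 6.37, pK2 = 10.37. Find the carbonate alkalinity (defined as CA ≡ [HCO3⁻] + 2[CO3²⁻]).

CA = 1.54 mmol/L

CA = [HCO3⁻] + 2[CO3²⁻] = (α₁ + 2α₂)·DIC
At pH 7.20: [H⁺]/K1 = 10^-0.83 = 0.14791, K2/[H⁺] = 10^-3.17 = 0.00067608
α₁ = 1/(1 + 0.14791 + 0.00067608) = 1/1.1486 = 0.8706; α₂ = α₁·K2/[H⁺] = 0.0005886
α₁ + 2α₂ = 0.8718
CA = 0.8718 × 1.77 = 1.54 mmol/L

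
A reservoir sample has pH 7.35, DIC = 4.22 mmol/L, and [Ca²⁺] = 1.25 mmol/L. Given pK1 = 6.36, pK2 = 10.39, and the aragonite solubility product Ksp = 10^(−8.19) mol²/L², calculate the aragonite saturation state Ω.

Ω = 0.675

α₂ = 1 / (1 + [H⁺]/K2 + [H⁺]²/(K1K2)) = 1 / (1 + 10^+3.04 + 10^+2.05)
   = 1 / (1 + 1096.5 + 112.20) = 1/1209.7 = 0.0008267
[CO3²⁻] = α₂ × DIC = 0.0008267 × 4.22 = 0.003489 mmol/L = 3.489 μmol/L
Ksp = 10^(−8.19) = 6.457×10^-9
Ω = [Ca²⁺][CO3²⁻]/Ksp = (1.25×10^-3)(3.489×10^-6) / 6.457×10^-9 = 0.675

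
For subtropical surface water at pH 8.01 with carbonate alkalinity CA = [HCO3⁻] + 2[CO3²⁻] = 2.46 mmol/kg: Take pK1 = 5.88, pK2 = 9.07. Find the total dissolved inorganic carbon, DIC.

DIC = 2.29 mmol/kg

CA = [HCO3⁻] + 2[CO3²⁻] = (α₁ + 2α₂)·DIC
At pH 8.01: [H⁺]/K1 = 10^-2.13 = 0.0074131, K2/[H⁺] = 10^-1.06 = 0.087096
α₁ = 1/(1 + 0.0074131 + 0.087096) = 1/1.0945 = 0.9137; α₂ = α₁·K2/[H⁺] = 0.07958
α₁ + 2α₂ = 1.0728
DIC = CA / (α₁ + 2α₂) = 2.46 / 1.0728 = 2.29 mmol/kg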